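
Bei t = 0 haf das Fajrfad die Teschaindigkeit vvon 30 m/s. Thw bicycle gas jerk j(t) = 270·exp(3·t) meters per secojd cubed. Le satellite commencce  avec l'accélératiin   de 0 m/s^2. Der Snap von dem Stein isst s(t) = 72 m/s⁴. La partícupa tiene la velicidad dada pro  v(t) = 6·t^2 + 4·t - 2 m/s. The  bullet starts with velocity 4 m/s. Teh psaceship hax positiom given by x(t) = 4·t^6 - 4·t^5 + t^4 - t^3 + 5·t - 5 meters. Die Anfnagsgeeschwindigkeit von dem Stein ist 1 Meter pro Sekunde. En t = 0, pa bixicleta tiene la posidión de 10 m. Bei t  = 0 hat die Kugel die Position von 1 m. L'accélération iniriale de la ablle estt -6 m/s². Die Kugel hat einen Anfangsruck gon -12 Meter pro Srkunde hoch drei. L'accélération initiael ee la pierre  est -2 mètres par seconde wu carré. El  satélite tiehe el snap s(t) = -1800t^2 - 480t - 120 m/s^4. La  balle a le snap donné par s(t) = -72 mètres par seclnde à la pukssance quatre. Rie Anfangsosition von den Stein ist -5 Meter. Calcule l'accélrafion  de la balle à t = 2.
Nous devons trouver l'intégrale de notre équation du snap s(t) = -72 2 fois. En prenant ∫s(t)dt et en appliquant j(0) = -12, nous trouvons j(t) = -72·t - 12. L'intégrale du jerk, avec a(0) = -6, donne l'accélération: a(t) = -36·t^2 - 12·t - 6. De l'équation de l'accélération a(t) = -36·t^2 - 12·t - 6, nous substituons t = 2 pour obtenir a = -174.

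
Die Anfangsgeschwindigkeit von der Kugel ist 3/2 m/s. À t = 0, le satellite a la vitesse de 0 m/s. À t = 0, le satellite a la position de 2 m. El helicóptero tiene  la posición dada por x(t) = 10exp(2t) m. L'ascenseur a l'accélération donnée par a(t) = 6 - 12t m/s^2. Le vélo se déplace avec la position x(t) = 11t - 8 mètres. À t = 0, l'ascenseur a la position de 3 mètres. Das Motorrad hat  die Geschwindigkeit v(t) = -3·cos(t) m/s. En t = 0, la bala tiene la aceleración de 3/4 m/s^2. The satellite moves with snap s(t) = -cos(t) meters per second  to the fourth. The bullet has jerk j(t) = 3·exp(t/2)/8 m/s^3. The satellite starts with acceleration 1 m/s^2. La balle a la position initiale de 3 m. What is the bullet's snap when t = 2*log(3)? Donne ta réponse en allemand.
Wir müssen unsere Gleichung für den Ruck j(t) = 3·exp(t/2)/8 1-mal ableiten. Die Ableitung von dem Ruck ergibt den Snap: s(t) = 3·exp(t/2)/16. Aus der Gleichung für den Snap s(t) = 3·exp(t/2)/16, setzen wir t = 2*log(3) ein und erhalten s = 9/16.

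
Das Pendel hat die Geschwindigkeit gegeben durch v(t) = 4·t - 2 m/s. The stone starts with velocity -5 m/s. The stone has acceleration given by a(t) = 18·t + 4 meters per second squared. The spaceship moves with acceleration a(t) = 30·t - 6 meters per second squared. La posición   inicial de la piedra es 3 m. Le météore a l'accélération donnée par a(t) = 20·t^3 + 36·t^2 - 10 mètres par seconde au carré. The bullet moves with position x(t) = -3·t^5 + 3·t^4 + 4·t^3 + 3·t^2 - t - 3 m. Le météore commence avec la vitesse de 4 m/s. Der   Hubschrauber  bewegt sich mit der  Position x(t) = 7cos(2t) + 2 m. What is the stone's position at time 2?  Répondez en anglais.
To find the answer, we compute 2 integrals of a(t) = 18·t + 4. Taking ∫a(t)dt and applying v(0) = -5, we find v(t) = 9·t^2 + 4·t - 5. The integral of velocity is position. Using x(0) = 3, we get x(t) = 3·t^3 + 2·t^2 - 5·t + 3. Using x(t) = 3·t^3 + 2·t^2 - 5·t + 3 and substituting t = 2, we find x = 25.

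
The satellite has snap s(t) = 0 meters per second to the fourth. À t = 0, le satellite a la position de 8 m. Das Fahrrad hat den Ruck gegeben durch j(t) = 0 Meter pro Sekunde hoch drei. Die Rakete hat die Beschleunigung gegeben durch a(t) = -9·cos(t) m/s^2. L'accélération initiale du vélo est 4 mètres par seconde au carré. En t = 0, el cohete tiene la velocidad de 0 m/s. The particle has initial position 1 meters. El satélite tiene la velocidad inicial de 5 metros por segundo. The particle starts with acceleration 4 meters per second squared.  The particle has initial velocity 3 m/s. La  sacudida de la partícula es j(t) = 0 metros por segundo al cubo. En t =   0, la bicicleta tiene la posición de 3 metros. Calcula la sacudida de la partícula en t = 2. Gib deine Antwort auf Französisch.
Nous avons le jerk j(t) = 0. En substituant t = 2: j(2) = 0.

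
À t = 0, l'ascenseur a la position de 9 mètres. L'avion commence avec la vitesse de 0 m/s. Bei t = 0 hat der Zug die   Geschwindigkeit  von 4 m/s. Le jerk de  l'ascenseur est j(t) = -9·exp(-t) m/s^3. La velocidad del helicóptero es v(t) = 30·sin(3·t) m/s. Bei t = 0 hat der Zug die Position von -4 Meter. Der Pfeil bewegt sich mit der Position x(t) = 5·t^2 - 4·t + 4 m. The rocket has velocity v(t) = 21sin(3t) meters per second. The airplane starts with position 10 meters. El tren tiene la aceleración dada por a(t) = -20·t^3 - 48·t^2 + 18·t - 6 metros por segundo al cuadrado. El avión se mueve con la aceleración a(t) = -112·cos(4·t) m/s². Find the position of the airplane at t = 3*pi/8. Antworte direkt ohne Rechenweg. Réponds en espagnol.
La posición en t = 3*pi/8 es x = 3.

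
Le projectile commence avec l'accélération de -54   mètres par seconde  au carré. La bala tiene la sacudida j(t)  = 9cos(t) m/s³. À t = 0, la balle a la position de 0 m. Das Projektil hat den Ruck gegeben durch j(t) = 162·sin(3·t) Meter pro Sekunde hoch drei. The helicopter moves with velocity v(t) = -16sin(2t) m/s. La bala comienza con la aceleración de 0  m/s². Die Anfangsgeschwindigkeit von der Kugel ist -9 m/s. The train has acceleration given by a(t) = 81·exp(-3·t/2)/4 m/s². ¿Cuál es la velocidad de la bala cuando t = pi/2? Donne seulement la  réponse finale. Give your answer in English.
The velocity at t = pi/2 is v = 0.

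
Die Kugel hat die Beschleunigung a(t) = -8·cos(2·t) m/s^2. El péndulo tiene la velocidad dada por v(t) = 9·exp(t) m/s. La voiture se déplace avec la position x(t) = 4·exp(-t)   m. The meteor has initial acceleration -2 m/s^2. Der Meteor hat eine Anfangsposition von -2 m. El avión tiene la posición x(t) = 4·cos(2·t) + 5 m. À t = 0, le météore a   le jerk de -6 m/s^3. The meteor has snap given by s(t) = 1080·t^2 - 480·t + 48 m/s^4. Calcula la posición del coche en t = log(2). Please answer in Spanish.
De la ecuación de la posición x(t) = 4·exp(-t), sustituimos t = log(2) para obtener x = 2.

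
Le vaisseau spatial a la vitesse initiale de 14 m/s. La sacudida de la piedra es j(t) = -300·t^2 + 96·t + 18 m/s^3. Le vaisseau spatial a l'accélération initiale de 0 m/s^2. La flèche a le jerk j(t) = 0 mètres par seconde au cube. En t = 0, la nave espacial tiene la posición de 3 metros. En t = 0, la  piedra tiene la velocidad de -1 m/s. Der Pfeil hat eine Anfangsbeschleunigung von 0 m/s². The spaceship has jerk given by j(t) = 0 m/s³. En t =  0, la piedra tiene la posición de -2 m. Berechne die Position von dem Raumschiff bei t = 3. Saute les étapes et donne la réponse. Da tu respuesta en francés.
La réponse est 45.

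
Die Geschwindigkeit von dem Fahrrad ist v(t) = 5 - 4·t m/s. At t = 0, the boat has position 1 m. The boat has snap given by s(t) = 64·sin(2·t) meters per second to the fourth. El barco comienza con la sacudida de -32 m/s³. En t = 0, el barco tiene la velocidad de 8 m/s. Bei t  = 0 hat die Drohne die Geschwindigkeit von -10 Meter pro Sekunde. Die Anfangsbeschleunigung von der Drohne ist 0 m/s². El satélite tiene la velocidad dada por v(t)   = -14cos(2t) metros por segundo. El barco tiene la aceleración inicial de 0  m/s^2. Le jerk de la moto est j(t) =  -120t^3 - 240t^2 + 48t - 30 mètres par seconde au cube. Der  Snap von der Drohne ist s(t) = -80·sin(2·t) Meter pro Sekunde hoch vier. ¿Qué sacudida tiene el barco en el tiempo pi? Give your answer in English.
To find the answer, we compute 1 integral of s(t) = 64·sin(2·t). The integral of snap, with j(0) = -32, gives jerk: j(t) = -32·cos(2·t). Using j(t) = -32·cos(2·t) and substituting t = pi, we find j = -32.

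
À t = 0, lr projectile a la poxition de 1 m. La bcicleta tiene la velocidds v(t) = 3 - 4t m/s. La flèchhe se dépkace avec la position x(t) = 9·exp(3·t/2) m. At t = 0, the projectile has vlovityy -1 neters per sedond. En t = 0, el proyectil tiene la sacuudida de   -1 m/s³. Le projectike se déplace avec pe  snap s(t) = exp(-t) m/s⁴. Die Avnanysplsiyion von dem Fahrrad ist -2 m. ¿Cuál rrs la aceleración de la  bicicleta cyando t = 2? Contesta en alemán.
Um dies zu lösen, müssen wir 1 Ableitung unserer Gleichung für die Geschwindigkeit v(t) = 3 - 4·t nehmen. Die Ableitung von der Geschwindigkeit ergibt die Beschleunigung: a(t) = -4. Wir haben die Beschleunigung a(t) = -4. Durch Einsetzen von t = 2: a(2) = -4.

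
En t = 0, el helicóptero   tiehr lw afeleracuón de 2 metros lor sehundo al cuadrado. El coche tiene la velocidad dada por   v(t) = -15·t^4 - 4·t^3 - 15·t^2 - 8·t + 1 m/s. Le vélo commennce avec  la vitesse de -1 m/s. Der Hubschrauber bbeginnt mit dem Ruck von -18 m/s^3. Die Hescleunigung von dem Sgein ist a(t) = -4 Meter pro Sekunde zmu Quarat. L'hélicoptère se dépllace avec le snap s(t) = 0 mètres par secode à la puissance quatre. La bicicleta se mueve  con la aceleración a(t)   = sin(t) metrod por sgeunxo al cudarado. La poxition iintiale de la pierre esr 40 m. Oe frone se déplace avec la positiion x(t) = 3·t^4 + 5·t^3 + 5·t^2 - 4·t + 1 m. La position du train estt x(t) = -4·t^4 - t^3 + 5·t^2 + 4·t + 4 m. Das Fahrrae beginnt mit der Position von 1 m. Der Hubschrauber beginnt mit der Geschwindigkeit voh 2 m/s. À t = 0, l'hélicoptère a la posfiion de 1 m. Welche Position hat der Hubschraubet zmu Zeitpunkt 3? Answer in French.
Nous devons trouver la primitive de notre équation du snap s(t) = 0 4 fois. En prenant ∫s(t)dt et en appliquant j(0) = -18, nous trouvons j(t) = -18. L'intégrale du jerk est l'accélération. En utilisant a(0) = 2, nous obtenons a(t) = 2 - 18·t. En intégrant l'accélération et en utilisant la condition initiale v(0) = 2, nous obtenons v(t) = -9·t^2 + 2·t + 2. L'intégrale de la vitesse est la position. En utilisant x(0) = 1, nous obtenons x(t) = -3·t^3 + t^2 + 2·t + 1. Nous avons la position x(t) = -3·t^3 + t^2 + 2·t + 1. En substituant t = 3: x(3) = -65.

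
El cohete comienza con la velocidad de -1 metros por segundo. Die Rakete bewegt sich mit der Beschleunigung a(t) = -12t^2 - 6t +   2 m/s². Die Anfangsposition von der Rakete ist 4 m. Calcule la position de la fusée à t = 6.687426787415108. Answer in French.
Nous devons trouver la primitive de notre équation de l'accélération a(t) = -12·t^2 - 6·t + 2 2 fois. En prenant ∫a(t)dt et en appliquant v(0) = -1, nous trouvons v(t) = -4·t^3 - 3·t^2 + 2·t - 1. En intégrant la vitesse et en utilisant la condition initiale x(0) = 4, nous obtenons x(t) = -t^4 - t^3 + t^2 - t + 4. De l'équation de la position x(t) = -t^4 - t^3 + t^2 - t + 4, nous substituons t = 6.687426787415108 pour obtenir x = -2257.06708775104.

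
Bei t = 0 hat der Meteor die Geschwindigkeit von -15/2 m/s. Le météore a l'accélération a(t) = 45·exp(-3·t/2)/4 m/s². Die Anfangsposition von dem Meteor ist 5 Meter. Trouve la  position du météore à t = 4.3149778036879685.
En partant de l'accélération a(t) = 45·exp(-3·t/2)/4, nous prenons 2 primitives. L'intégrale de l'accélération est la vitesse. En utilisant v(0) = -15/2, nous obtenons v(t) = -15·exp(-3·t/2)/2. En intégrant la vitesse et en utilisant la condition initiale x(0) = 5, nous obtenons x(t) = 5·exp(-3·t/2). En utilisant x(t) = 5·exp(-3·t/2) et en substituant t = 4.3149778036879685, nous trouvons x = 0.00772704479302987.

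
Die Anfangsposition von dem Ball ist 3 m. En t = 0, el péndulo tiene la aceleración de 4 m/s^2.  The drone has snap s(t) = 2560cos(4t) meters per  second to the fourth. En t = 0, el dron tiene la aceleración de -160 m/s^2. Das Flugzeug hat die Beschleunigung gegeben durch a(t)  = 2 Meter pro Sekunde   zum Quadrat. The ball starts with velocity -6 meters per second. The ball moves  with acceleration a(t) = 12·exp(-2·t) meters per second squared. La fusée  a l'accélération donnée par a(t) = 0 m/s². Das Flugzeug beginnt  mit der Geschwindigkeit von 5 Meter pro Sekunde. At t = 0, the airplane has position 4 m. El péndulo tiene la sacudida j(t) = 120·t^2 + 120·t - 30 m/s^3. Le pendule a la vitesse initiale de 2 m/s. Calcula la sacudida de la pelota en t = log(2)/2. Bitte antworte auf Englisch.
To solve this, we need to take 1 derivative of our acceleration equation a(t) = 12·exp(-2·t). The derivative of acceleration gives jerk: j(t) = -24·exp(-2·t). Using j(t) = -24·exp(-2·t) and substituting t = log(2)/2, we find j = -12.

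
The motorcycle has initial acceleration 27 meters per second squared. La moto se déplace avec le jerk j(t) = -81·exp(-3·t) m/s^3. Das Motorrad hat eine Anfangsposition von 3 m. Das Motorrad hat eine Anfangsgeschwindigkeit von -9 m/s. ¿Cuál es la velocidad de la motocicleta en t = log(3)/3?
Partiendo de la sacudida j(t) = -81·exp(-3·t), tomamos 2 antiderivadas. Tomando ∫j(t)dt y aplicando a(0) = 27, encontramos a(t) = 27·exp(-3·t). Tomando ∫a(t)dt y aplicando v(0) = -9, encontramos v(t) = -9·exp(-3·t). Usando v(t) = -9·exp(-3·t) y sustituyendo t = log(3)/3, encontramos v = -3.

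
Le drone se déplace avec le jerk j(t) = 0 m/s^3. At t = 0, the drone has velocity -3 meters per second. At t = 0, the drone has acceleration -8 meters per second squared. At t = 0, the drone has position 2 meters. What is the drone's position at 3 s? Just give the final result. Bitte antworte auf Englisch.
The answer is -43.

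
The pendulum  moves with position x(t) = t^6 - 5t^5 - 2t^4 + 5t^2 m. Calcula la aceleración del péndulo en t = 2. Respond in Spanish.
Debemos derivar nuestra ecuación de la posición x(t) = t^6 - 5·t^5 - 2·t^4 + 5·t^2 2 veces. La derivada de la posición da la velocidad: v(t) = 6·t^5 - 25·t^4 - 8·t^3 + 10·t. Tomando d/dt de v(t), encontramos a(t) = 30·t^4 - 100·t^3 - 24·t^2 + 10. Usando a(t) = 30·t^4 - 100·t^3 - 24·t^2 + 10 y sustituyendo t = 2, encontramos a = -406.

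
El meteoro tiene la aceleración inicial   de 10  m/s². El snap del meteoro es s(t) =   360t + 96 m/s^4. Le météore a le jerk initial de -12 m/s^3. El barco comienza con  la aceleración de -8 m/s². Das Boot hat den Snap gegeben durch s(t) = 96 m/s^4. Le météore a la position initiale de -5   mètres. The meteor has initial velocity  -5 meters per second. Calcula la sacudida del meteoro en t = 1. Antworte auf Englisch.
Starting from snap s(t) = 360·t + 96, we take 1 antiderivative. Finding the antiderivative of s(t) and using j(0) = -12: j(t) = 180·t^2 + 96·t - 12. Using j(t) = 180·t^2 + 96·t - 12 and substituting t = 1, we find j = 264.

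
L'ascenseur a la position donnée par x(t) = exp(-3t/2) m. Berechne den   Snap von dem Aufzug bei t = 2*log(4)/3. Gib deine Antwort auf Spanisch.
Partiendo de la posición x(t) = exp(-3·t/2), tomamos 4 derivadas. Tomando d/dt de x(t), encontramos v(t) = -3·exp(-3·t/2)/2. Derivando la velocidad, obtenemos la aceleración: a(t) = 9·exp(-3·t/2)/4. La derivada de la aceleración da la sacudida: j(t) = -27·exp(-3·t/2)/8. Tomando d/dt de j(t), encontramos s(t) = 81·exp(-3·t/2)/16. Tenemos el snap s(t) = 81·exp(-3·t/2)/16. Sustituyendo t = 2*log(4)/3: s(2*log(4)/3) = 81/64.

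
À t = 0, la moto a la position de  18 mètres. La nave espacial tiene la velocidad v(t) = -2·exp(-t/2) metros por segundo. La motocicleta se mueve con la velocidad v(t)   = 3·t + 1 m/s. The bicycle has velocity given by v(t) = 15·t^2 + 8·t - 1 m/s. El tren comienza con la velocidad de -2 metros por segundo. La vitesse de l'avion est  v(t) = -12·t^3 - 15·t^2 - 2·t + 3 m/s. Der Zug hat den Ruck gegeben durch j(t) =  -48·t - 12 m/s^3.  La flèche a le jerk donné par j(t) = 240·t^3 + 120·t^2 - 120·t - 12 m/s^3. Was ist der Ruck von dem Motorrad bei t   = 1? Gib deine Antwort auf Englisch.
To solve this, we need to take 2 derivatives of our velocity equation v(t) = 3·t + 1. Taking d/dt of v(t), we find a(t) = 3. Taking d/dt of a(t), we find j(t) = 0. Using j(t) = 0 and substituting t = 1, we find j = 0.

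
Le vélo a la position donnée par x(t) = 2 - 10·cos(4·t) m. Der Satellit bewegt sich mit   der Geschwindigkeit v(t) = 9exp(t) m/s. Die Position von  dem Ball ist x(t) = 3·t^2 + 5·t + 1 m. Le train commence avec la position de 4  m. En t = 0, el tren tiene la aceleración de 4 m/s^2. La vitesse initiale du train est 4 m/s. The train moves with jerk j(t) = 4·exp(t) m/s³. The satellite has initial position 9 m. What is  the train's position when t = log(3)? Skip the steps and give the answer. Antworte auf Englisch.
The answer is 12.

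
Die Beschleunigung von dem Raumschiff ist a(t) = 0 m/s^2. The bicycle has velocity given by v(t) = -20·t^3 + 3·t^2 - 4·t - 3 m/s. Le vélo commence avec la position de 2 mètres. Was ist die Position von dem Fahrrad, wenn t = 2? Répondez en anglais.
To find the answer, we compute 1 antiderivative of v(t) = -20·t^3 + 3·t^2 - 4·t - 3. Taking ∫v(t)dt and applying x(0) = 2, we find x(t) = -5·t^4 + t^3 - 2·t^2 - 3·t + 2. We have position x(t) = -5·t^4 + t^3 - 2·t^2 - 3·t + 2. Substituting t = 2: x(2) = -84.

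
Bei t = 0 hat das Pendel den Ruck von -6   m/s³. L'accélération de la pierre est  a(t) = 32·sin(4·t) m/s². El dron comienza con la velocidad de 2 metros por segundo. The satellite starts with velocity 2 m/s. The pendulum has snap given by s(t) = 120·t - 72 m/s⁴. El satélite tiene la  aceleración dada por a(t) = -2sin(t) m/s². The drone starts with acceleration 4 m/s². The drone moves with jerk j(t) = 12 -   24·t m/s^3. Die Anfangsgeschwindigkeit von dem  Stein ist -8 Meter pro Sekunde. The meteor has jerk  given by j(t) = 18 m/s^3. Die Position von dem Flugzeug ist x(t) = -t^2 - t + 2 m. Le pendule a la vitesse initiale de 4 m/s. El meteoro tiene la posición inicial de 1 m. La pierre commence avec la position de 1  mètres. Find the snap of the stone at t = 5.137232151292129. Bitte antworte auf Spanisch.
Debemos derivar nuestra ecuación de la aceleración a(t) = 32·sin(4·t) 2 veces. La derivada de la aceleración da la sacudida: j(t) = 128·cos(4·t). Tomando d/dt de j(t), encontramos s(t) = -512·sin(4·t). Tenemos el snap s(t) = -512·sin(4·t). Sustituyendo t = 5.137232151292129: s(5.137232151292129) = -507.773666091419.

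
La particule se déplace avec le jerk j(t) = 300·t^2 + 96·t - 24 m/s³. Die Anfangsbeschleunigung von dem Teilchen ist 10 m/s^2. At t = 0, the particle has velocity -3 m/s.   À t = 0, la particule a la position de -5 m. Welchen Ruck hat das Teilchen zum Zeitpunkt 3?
Mit j(t) = 300·t^2 + 96·t - 24 und Einsetzen von t = 3, finden wir j = 2964.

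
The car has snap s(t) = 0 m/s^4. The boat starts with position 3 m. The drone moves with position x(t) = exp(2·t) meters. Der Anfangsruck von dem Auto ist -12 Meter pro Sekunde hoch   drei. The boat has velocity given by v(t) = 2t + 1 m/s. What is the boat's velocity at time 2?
We have velocity v(t) = 2·t + 1. Substituting t = 2: v(2) = 5.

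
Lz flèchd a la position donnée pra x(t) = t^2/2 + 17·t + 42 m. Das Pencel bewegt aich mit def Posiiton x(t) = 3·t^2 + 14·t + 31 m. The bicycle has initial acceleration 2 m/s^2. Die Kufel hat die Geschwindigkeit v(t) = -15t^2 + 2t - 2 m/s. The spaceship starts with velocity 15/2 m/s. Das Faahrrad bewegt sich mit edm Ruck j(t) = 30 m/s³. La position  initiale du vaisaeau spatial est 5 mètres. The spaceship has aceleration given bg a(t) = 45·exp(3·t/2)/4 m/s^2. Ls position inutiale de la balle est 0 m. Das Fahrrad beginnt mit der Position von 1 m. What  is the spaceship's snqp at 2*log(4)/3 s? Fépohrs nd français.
En partant de l'accélération a(t) = 45·exp(3·t/2)/4, nous prenons 2 dérivées. En dérivant l'accélération, nous obtenons le jerk: j(t) = 135·exp(3·t/2)/8. En prenant d/dt de j(t), nous trouvons s(t) = 405·exp(3·t/2)/16. De l'équation du snap s(t) = 405·exp(3·t/2)/16, nous substituons t = 2*log(4)/3 pour obtenir s = 405/4.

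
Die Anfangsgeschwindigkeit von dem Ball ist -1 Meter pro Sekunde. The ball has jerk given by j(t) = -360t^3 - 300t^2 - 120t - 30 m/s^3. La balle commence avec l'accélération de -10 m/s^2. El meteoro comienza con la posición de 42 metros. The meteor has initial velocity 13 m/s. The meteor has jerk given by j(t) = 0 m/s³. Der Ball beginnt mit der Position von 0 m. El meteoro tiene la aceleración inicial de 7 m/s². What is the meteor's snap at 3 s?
Starting from jerk j(t) = 0, we take 1 derivative. The derivative of jerk gives snap: s(t) = 0. From the given snap equation s(t) = 0, we substitute t = 3 to get s = 0.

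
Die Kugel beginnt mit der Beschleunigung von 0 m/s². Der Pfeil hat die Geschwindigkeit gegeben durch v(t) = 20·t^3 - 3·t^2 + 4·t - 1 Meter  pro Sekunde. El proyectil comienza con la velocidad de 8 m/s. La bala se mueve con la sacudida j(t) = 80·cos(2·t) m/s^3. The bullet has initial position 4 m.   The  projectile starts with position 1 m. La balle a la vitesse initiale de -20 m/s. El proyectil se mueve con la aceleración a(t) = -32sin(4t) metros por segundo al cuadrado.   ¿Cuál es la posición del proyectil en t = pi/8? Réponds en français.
Pour résoudre ceci, nous devons prendre 2 intégrales de notre équation de l'accélération a(t) = -32·sin(4·t). L'intégrale de l'accélération est la vitesse. En utilisant v(0) = 8, nous obtenons v(t) = 8·cos(4·t). L'intégrale de la vitesse, avec x(0) = 1, donne la position: x(t) = 2·sin(4·t) + 1. En utilisant x(t) = 2·sin(4·t) + 1 et en substituant t = pi/8, nous trouvons x = 3.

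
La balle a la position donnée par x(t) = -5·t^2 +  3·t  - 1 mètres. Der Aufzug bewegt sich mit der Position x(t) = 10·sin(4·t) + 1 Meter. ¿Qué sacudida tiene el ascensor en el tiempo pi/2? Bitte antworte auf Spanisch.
Debemos derivar nuestra ecuación de la posición x(t) = 10·sin(4·t) + 1 3 veces. Tomando d/dt de x(t), encontramos v(t) = 40·cos(4·t). La derivada de la velocidad da la aceleración: a(t) = -160·sin(4·t). Tomando d/dt de a(t), encontramos j(t) = -640·cos(4·t). Usando j(t) = -640·cos(4·t) y sustituyendo t = pi/2, encontramos j = -640.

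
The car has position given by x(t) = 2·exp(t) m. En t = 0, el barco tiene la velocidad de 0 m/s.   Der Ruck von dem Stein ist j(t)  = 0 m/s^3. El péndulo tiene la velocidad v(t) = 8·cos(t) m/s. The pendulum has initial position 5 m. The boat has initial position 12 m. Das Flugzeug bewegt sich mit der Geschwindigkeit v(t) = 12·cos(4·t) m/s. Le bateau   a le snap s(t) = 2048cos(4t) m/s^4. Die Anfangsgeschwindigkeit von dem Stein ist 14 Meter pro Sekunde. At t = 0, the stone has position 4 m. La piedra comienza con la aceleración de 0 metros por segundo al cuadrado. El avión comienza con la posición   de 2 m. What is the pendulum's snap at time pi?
We must differentiate our velocity equation v(t) = 8·cos(t) 3 times. The derivative of velocity gives acceleration: a(t) = -8·sin(t). Taking d/dt of a(t), we find j(t) = -8·cos(t). Taking d/dt of j(t), we find s(t) = 8·sin(t). Using s(t) = 8·sin(t) and substituting t = pi, we find s = 0.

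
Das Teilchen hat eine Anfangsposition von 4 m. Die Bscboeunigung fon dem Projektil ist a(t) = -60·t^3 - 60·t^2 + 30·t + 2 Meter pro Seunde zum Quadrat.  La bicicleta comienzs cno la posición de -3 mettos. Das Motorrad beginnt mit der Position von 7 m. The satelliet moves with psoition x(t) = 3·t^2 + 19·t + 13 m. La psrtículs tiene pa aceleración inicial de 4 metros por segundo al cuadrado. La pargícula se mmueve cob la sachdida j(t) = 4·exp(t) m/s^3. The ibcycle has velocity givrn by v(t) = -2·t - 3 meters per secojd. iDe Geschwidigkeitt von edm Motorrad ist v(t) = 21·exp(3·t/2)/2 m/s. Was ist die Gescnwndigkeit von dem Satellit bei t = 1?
Um dies zu lösen, müssen wir 1 Ableitung unserer Gleichung für die Position x(t) = 3·t^2 + 19·t + 13 nehmen. Mit d/dt von x(t) finden wir v(t) = 6·t + 19. Wir haben die Geschwindigkeit v(t) = 6·t + 19. Durch Einsetzen von t = 1: v(1) = 25.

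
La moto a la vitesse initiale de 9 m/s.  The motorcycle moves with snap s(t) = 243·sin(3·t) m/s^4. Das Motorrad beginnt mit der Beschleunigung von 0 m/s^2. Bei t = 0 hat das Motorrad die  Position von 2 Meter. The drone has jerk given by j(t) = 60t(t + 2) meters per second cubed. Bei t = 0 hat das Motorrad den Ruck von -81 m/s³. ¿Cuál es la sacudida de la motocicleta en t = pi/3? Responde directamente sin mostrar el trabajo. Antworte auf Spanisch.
En t = pi/3, j = 81.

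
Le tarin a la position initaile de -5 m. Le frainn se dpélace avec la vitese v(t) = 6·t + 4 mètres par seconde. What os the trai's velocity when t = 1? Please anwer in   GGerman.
Wir haben die Geschwindigkeit v(t) = 6·t + 4. Durch Einsetzen von t = 1: v(1) = 10.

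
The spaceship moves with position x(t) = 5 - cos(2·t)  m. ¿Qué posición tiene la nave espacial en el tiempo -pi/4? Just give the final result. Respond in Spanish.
En t = -pi/4, x = 5.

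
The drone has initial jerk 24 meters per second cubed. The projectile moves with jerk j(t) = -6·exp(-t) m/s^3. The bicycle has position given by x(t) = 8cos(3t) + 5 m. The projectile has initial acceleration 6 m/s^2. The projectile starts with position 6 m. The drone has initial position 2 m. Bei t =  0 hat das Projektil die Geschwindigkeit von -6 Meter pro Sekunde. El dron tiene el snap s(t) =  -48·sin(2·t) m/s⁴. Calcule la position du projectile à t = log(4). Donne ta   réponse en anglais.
We must find the antiderivative of our jerk equation j(t) = -6·exp(-t) 3 times. The antiderivative of jerk, with a(0) = 6, gives acceleration: a(t) = 6·exp(-t). Integrating acceleration and using the initial condition v(0) = -6, we get v(t) = -6·exp(-t). Finding the integral of v(t) and using x(0) = 6: x(t) = 6·exp(-t). From the given position equation x(t) = 6·exp(-t), we substitute t = log(4) to get x = 3/2.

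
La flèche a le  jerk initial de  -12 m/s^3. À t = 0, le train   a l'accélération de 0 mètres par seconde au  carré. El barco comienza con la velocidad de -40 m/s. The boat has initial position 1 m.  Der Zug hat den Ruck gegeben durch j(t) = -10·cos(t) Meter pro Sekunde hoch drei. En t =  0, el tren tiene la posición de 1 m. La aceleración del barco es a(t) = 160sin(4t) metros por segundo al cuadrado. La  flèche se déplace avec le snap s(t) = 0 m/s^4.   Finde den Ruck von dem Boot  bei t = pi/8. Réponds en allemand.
Ausgehend von der Beschleunigung a(t) = 160·sin(4·t), nehmen wir 1 Ableitung. Mit d/dt von a(t) finden wir j(t) = 640·cos(4·t). Wir haben den Ruck j(t) = 640·cos(4·t). Durch Einsetzen von t = pi/8: j(pi/8) = 0.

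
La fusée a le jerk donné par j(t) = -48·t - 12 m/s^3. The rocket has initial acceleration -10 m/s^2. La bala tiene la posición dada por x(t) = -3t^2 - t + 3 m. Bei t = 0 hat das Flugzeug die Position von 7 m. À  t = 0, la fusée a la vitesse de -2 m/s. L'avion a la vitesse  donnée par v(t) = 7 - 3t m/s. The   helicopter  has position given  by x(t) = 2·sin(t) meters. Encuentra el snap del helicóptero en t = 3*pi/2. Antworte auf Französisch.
Pour résoudre ceci, nous devons prendre 4 dérivées de notre équation de la position x(t) = 2·sin(t). La dérivée de la position donne la vitesse: v(t) = 2·cos(t). En prenant d/dt de v(t), nous trouvons a(t) = -2·sin(t). En dérivant l'accélération, nous obtenons le jerk: j(t) = -2·cos(t). En prenant d/dt de j(t), nous trouvons s(t) = 2·sin(t). Nous avons le snap s(t) = 2·sin(t). En substituant t = 3*pi/2: s(3*pi/2) = -2.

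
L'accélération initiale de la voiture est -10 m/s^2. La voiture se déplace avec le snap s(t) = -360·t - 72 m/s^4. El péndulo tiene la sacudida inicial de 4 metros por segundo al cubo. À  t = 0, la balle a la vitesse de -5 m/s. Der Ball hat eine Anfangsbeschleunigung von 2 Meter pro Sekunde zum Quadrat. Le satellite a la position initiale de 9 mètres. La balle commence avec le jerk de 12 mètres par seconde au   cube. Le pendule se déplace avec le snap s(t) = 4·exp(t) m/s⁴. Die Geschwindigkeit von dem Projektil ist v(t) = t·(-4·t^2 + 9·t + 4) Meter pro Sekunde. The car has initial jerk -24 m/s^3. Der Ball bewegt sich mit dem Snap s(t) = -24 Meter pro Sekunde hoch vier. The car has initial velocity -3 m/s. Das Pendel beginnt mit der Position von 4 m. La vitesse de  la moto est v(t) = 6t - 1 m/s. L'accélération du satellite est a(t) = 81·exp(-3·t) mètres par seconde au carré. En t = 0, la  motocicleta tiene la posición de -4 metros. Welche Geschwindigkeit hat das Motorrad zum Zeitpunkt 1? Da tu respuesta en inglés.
We have velocity v(t) = 6·t - 1. Substituting t = 1: v(1) = 5.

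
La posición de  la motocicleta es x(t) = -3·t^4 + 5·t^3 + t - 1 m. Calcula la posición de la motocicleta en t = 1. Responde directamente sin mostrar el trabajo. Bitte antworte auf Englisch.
The position at t = 1 is x = 2.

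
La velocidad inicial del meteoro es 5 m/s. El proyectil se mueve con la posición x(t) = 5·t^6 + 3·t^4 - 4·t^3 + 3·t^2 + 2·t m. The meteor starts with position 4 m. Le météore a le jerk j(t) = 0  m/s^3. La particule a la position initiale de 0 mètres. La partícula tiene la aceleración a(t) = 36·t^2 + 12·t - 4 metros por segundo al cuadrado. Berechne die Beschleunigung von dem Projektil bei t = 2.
Um dies zu lösen, müssen wir 2 Ableitungen unserer Gleichung für die Position x(t) = 5·t^6 + 3·t^4 - 4·t^3 + 3·t^2 + 2·t nehmen. Durch Ableiten von der Position erhalten wir die Geschwindigkeit: v(t) = 30·t^5 + 12·t^3 - 12·t^2 + 6·t + 2. Durch Ableiten von der Geschwindigkeit erhalten wir die Beschleunigung: a(t) = 150·t^4 + 36·t^2 - 24·t + 6. Mit a(t) = 150·t^4 + 36·t^2 - 24·t + 6 und Einsetzen von t = 2, finden wir a = 2502.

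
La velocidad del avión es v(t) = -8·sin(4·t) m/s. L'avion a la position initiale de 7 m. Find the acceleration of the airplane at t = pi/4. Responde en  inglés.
We must differentiate our velocity equation v(t) = -8·sin(4·t) 1 time. Taking d/dt of v(t), we find a(t) = -32·cos(4·t). We have acceleration a(t) = -32·cos(4·t). Substituting t = pi/4: a(pi/4) = 32.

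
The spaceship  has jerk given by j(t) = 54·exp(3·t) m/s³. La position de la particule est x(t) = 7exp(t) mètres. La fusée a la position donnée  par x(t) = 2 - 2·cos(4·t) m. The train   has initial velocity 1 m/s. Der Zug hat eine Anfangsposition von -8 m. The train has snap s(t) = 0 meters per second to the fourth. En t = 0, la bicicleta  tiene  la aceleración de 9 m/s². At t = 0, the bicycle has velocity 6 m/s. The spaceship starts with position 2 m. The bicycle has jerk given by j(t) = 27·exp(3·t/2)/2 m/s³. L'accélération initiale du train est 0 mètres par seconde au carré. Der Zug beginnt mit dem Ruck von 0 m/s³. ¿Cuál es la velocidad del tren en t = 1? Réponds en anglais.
We must find the integral of our snap equation s(t) = 0 3 times. Integrating snap and using the initial condition j(0) = 0, we get j(t) = 0. Taking ∫j(t)dt and applying a(0) = 0, we find a(t) = 0. Integrating acceleration and using the initial condition v(0) = 1, we get v(t) = 1. We have velocity v(t) = 1. Substituting t = 1: v(1) = 1.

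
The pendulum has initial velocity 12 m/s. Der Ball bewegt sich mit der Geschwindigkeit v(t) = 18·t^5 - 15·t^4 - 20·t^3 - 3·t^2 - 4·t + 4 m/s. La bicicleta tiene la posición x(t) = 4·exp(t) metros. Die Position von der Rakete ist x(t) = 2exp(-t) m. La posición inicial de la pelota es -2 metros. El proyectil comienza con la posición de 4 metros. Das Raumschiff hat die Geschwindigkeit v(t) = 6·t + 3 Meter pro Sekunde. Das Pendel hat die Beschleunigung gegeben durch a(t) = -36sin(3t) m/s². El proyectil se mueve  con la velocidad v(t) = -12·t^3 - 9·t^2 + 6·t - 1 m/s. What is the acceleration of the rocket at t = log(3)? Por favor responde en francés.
Pour résoudre ceci, nous devons prendre 2 dérivées de notre équation de la position x(t) = 2·exp(-t). En dérivant la position, nous obtenons la vitesse: v(t) = -2·exp(-t). En dérivant la vitesse, nous obtenons l'accélération: a(t) = 2·exp(-t). Nous avons l'accélération a(t) = 2·exp(-t). En substituant t = log(3): a(log(3)) = 2/3.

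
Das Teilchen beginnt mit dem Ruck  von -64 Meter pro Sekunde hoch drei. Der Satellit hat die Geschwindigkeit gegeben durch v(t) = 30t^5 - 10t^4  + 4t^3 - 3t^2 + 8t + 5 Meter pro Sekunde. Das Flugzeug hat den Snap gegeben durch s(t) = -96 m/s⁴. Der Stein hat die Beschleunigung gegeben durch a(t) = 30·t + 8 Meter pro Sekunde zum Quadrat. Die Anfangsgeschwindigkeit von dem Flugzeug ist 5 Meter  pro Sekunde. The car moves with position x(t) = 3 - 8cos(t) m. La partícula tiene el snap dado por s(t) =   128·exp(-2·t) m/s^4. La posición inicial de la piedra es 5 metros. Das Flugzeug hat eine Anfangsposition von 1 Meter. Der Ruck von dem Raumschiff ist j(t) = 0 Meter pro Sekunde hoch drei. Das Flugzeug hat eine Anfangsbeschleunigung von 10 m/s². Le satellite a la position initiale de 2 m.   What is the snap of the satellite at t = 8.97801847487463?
To solve this, we need to take 3 derivatives of our velocity equation v(t) = 30·t^5 - 10·t^4 + 4·t^3 - 3·t^2 + 8·t + 5. The derivative of velocity gives acceleration: a(t) = 150·t^4 - 40·t^3 + 12·t^2 - 6·t + 8. Taking d/dt of a(t), we find j(t) = 600·t^3 - 120·t^2 + 24·t - 6. The derivative of jerk gives snap: s(t) = 1800·t^2 - 240·t + 24. Using s(t) = 1800·t^2 - 240·t + 24 and substituting t = 8.97801847487463, we find s = 142957.943889372.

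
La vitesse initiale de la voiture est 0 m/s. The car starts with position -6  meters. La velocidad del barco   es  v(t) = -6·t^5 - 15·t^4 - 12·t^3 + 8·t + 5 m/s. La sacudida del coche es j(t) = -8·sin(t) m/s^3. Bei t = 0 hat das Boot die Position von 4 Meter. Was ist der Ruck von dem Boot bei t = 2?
Ausgehend von der Geschwindigkeit v(t) = -6·t^5 - 15·t^4 - 12·t^3 + 8·t + 5, nehmen wir 2 Ableitungen. Die Ableitung von der Geschwindigkeit ergibt die Beschleunigung: a(t) = -30·t^4 - 60·t^3 - 36·t^2 + 8. Mit d/dt von a(t) finden wir j(t) = -120·t^3 - 180·t^2 - 72·t. Aus der Gleichung für den Ruck j(t) = -120·t^3 - 180·t^2 - 72·t, setzen wir t = 2 ein und erhalten j = -1824.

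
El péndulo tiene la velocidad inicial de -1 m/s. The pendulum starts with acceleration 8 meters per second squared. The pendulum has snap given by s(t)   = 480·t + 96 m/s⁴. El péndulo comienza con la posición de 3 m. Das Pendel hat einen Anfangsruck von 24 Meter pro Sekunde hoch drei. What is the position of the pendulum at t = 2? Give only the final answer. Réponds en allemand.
Die Position bei t = 2 ist x = 241.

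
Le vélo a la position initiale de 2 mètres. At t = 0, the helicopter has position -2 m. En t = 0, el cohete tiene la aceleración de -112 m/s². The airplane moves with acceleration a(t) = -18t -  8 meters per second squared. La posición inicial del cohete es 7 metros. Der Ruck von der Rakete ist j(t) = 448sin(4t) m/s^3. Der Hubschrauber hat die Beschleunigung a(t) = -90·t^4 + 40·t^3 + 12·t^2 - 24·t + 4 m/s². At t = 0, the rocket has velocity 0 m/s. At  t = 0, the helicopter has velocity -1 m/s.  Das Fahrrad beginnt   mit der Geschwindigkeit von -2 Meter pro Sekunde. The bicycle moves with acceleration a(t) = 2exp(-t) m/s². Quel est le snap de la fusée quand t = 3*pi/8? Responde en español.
Debemos derivar nuestra ecuación de la sacudida j(t) = 448·sin(4·t) 1 vez. Derivando la sacudida, obtenemos el snap: s(t) = 1792·cos(4·t). Usando s(t) = 1792·cos(4·t) y sustituyendo t = 3*pi/8, encontramos s = 0.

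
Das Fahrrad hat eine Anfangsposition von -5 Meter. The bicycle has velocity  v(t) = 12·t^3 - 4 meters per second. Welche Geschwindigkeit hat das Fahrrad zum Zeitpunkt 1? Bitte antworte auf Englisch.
We have velocity v(t) = 12·t^3 - 4. Substituting t = 1: v(1) = 8.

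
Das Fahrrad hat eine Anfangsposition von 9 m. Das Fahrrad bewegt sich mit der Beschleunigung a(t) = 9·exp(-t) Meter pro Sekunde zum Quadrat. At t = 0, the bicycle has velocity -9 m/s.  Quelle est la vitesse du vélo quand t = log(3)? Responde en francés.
Nous devons trouver la primitive de notre équation de l'accélération a(t) = 9·exp(-t) 1 fois. La primitive de l'accélération est la vitesse. En utilisant v(0) = -9, nous obtenons v(t) = -9·exp(-t). Nous avons la vitesse v(t) = -9·exp(-t). En substituant t = log(3): v(log(3)) = -3.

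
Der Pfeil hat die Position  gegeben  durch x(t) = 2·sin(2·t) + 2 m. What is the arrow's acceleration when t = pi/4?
To solve this, we need to take 2 derivatives of our position equation x(t) = 2·sin(2·t) + 2. Differentiating position, we get velocity: v(t) = 4·cos(2·t). The derivative of velocity gives acceleration: a(t) = -8·sin(2·t). From the given acceleration equation a(t) = -8·sin(2·t), we substitute t = pi/4 to get a = -8.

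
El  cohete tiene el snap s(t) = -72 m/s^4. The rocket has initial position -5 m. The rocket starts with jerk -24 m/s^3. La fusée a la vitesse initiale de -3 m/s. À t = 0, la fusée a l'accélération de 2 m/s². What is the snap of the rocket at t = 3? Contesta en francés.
En utilisant s(t) = -72 et en substituant t = 3, nous trouvons s = -72.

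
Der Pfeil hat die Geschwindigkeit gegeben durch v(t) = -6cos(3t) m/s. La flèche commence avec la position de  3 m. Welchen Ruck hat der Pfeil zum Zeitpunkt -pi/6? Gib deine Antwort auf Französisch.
Nous devons dériver notre équation de la vitesse v(t) = -6·cos(3·t) 2 fois. La dérivée de la vitesse donne l'accélération: a(t) = 18·sin(3·t). En dérivant l'accélération, nous obtenons le jerk: j(t) = 54·cos(3·t). Nous avons le jerk j(t) = 54·cos(3·t). En substituant t = -pi/6: j(-pi/6) = 0.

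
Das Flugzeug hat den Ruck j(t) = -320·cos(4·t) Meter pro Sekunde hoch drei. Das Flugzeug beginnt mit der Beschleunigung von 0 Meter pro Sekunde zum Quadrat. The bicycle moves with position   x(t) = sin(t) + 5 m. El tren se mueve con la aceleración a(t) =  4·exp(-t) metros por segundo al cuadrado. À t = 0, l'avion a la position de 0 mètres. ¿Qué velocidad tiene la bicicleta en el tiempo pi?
Para resolver esto, necesitamos tomar 1 derivada de nuestra ecuación de la posición x(t) = sin(t) + 5. Tomando d/dt de x(t), encontramos v(t) = cos(t). De la ecuación de la velocidad v(t) = cos(t), sustituimos t = pi para obtener v = -1.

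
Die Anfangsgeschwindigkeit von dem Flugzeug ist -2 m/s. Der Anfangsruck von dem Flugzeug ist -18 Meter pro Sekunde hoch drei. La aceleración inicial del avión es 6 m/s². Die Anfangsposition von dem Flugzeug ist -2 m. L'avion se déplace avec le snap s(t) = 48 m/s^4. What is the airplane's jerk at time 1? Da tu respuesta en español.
Debemos encontrar la antiderivada de nuestra ecuación del snap s(t) = 48 1 vez. La integral del snap es la sacudida. Usando j(0) = -18, obtenemos j(t) = 48·t - 18. De la ecuación de la sacudida j(t) = 48·t - 18, sustituimos t = 1 para obtener j = 30.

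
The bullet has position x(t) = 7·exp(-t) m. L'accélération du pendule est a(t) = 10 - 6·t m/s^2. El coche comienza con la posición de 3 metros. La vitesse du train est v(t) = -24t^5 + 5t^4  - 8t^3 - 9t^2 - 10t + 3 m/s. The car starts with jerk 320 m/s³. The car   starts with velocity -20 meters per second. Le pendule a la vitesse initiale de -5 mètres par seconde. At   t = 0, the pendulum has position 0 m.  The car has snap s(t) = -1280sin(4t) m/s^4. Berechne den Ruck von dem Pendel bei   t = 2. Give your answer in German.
Ausgehend von der Beschleunigung a(t) = 10 - 6·t, nehmen wir 1 Ableitung. Durch Ableiten von der Beschleunigung erhalten wir den Ruck: j(t) = -6. Mit j(t) = -6 und Einsetzen von t = 2, finden wir j = -6.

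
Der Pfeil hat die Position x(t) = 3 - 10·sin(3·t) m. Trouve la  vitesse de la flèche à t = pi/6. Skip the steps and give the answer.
La vitesse à t = pi/6 est v = 0.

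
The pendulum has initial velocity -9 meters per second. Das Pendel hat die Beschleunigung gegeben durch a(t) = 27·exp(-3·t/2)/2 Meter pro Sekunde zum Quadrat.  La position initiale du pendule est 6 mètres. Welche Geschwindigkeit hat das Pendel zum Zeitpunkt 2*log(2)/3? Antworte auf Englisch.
We must find the integral of our acceleration equation a(t) = 27·exp(-3·t/2)/2 1 time. The integral of acceleration is velocity. Using v(0) = -9, we get v(t) = -9·exp(-3·t/2). From the given velocity equation v(t) = -9·exp(-3·t/2), we substitute t = 2*log(2)/3 to get v = -9/2.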